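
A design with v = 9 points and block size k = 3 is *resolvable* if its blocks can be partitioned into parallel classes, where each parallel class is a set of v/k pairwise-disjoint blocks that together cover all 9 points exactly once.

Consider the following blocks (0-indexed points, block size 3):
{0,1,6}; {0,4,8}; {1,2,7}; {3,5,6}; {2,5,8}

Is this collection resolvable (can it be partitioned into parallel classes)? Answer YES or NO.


v = 9, block size k = 3, number of blocks = 5.
For resolvability, blocks must partition into parallel classes of size v/k = 3.
Total blocks must therefore be a multiple of 3: 5 = 3·1 + 2 ⇒ not divisible ✗.
Resolvable? NO.

NO


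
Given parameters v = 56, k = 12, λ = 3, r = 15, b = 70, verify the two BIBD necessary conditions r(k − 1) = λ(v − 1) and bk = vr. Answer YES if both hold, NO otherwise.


Condition (i): r(k − 1) = 15·11 = 165; λ(v − 1) = 3·55 = 165. Match? YES.
Condition (ii): bk = 70·12 = 840; vr = 56·15 = 840. Match? YES.
Both conditions hold? YES.

YES


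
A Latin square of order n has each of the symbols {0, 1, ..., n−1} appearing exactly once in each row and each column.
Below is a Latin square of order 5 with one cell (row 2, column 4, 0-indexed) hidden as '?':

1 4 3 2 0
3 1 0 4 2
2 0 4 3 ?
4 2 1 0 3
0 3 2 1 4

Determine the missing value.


Row 2 contains symbols [0, 2, 3, 4] — missing [1].
Column 4 contains symbols [0, 2, 3, 4] — missing [1].
The missing symbol must appear in both missing sets; intersection = [1].
Therefore the hidden value is 1.

Missing value = 1.


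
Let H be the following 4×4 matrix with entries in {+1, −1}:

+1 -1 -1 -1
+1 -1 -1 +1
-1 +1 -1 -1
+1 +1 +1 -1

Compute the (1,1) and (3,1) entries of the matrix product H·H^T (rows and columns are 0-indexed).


Row 1 of H: [1, -1, -1, 1].
Row 3 of H: [1, 1, 1, -1].
(H·H^T)[1][1] = Σ_j H[1][j]·H[1][j] = (1)² + (-1)² + (-1)² + (1)² = 1 + 1 + 1 + 1 = 4.
(H·H^T)[3][1] = Σ_j H[3][j]·H[1][j] = (1)·(1) + (1)·(-1) + (1)·(-1) + (-1)·(1) = 1 + -1 + -1 + -1 = -2.
Rows 3 and 1 are not orthogonal (dot product = -2 ≠ 0), so H is not a Hadamard matrix.

(1,1) entry = 4; (3,1) entry = -2.


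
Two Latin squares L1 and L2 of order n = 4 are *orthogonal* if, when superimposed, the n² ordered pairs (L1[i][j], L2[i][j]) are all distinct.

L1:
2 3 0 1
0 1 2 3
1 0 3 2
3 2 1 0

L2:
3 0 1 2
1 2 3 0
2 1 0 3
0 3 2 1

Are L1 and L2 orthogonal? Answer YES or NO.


Form the n² = 16 superimposed pairs (L1[i][j], L2[i][j]), row by row (rows and columns indexed from 0):
row 0: (2,3) (3,0) (0,1) (1,2)
row 1: (0,1) (1,2) (2,3) (3,0)
row 2: (1,2) (0,1) (3,0) (2,3)
row 3: (3,0) (2,3) (1,2) (0,1)
Orthogonality requires all 16 pairs distinct.
But the pair (0,1) repeats: cell (0,2) has L1 = 0, L2 = 1, and cell (1,0) has L1 = 0, L2 = 1.
A repeated pair means some other pair never occurs (only 4 distinct pairs out of 16), so the squares are not orthogonal.
Conclusion: NO.

NO


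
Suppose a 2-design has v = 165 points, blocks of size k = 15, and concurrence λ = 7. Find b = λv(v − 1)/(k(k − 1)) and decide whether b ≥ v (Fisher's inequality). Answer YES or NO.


r = λ(v − 1)/(k − 1) = 7·164/14 = 82.
b = vr/k = 165·82/15 = 902.
Fisher's inequality: b ≥ v ⇔ 902 ≥ 165? YES.

YES


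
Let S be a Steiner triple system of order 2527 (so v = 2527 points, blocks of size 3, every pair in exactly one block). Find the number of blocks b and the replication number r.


An STS(v) is a 2-(v, 3, 1) BIBD: block size k = 3, λ = 1.
Replication: r(k − 1) = λ(v − 1) ⇒ r·2 = 2527 − 1 = 2526 ⇒ r = 1263.
Block count: bk = vr ⇒ b·3 = 2527·1263 = 3191601 ⇒ b = 1063867.
(Check via b = v(v − 1)/6 = 2527·2526/6 = 6383202/6 = 1063867.)

r = 1263, b = 1063867.


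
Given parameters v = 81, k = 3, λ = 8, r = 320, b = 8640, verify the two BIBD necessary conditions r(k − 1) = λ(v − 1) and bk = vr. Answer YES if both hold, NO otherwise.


Condition (i): r(k − 1) = 320·2 = 640; λ(v − 1) = 8·80 = 640. Match? YES.
Condition (ii): bk = 8640·3 = 25920; vr = 81·320 = 25920. Match? YES.
Both conditions hold? YES.

YES


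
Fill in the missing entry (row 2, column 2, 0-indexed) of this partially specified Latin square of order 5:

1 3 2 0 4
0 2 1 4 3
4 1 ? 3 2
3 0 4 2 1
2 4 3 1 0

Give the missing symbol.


Row 2 contains symbols [1, 2, 3, 4] — missing [0].
Column 2 contains symbols [1, 2, 3, 4] — missing [0].
The missing symbol must appear in both missing sets; intersection = [0].
Therefore the hidden value is 0.

Missing value = 0.


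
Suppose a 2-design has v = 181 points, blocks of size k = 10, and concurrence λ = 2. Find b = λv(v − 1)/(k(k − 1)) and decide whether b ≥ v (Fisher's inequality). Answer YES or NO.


r = λ(v − 1)/(k − 1) = 2·180/9 = 40.
b = vr/k = 181·40/10 = 724.
Fisher's inequality: b ≥ v ⇔ 724 ≥ 181? YES.

YES


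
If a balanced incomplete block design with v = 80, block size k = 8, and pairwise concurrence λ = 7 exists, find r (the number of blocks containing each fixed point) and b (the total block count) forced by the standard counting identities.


Any 2-(v, k, λ) BIBD satisfies two necessary conditions:
  (i)  Each point sits in r blocks, and counting incidences through any fixed point gives r(k − 1) = λ(v − 1), so r = λ(v − 1)/(k − 1).
  (ii) Total incidences bk = vr, so b = vr/k.
Step 1: r = λ(v − 1)/(k − 1) = 7·(80 − 1)/(8 − 1) = 7·79/7 = 553/7 = 79.
Step 2: b = vr/k = 80·79/8 = 6320/8 = 790.
Check integrality: r = 79 ∈ Z ✓, b = 790 ∈ Z ✓.
(These identities are necessary conditions: they determine r and b for any design with these parameters, but do not by themselves prove that one exists.)

r = 79, b = 790.


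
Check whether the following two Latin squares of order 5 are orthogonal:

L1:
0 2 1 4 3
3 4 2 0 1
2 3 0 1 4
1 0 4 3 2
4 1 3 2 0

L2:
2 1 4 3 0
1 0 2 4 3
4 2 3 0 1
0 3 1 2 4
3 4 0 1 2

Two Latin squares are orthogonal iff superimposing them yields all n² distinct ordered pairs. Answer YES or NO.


Form the n² = 25 superimposed pairs (L1[i][j], L2[i][j]), row by row (rows and columns indexed from 0):
row 0: (0,2) (2,1) (1,4) (4,3) (3,0)
row 1: (3,1) (4,0) (2,2) (0,4) (1,3)
row 2: (2,4) (3,2) (0,3) (1,0) (4,1)
row 3: (1,0) (0,3) (4,1) (3,2) (2,4)
row 4: (4,3) (1,4) (3,0) (2,1) (0,2)
Orthogonality requires all 25 pairs distinct.
But the pair (1,0) repeats: cell (2,3) has L1 = 1, L2 = 0, and cell (3,0) has L1 = 1, L2 = 0.
A repeated pair means some other pair never occurs (only 15 distinct pairs out of 25), so the squares are not orthogonal.
Conclusion: NO.

NO


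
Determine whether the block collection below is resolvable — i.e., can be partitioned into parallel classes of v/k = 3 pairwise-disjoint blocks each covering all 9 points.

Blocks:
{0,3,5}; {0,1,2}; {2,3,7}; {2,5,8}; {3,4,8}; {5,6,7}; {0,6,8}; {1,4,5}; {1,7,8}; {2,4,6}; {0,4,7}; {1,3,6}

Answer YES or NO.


v = 9, block size k = 3, number of blocks = 12.
For resolvability, blocks must partition into parallel classes of size v/k = 3.
Total blocks must therefore be a multiple of 3: 12 = 3·4 + 0 ⇒ divisible ✓.
Greedy packing gives 4 candidate class(es). Each should be a full parallel class (size 3, covers all 9 points).
  Class 1 (3 blocks): {0,3,5}; {1,7,8}; {2,4,6}. Points covered: [0, 1, 2, 3, 4, 5, 6, 7, 8].
  Class 2 (3 blocks): {0,1,2}; {3,4,8}; {5,6,7}. Points covered: [0, 1, 2, 3, 4, 5, 6, 7, 8].
  Class 3 (3 blocks): {2,3,7}; {0,6,8}; {1,4,5}. Points covered: [0, 1, 2, 3, 4, 5, 6, 7, 8].
  Class 4 (3 blocks): {2,5,8}; {0,4,7}; {1,3,6}. Points covered: [0, 1, 2, 3, 4, 5, 6, 7, 8].
All classes full (size 3)? YES. All classes cover every point? YES.
Resolvable? YES.

YES


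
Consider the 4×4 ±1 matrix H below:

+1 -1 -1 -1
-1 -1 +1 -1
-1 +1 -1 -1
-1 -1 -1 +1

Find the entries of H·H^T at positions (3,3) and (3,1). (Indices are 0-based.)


Row 1 of H: [-1, -1, 1, -1].
Row 3 of H: [-1, -1, -1, 1].
(H·H^T)[3][3] = Σ_j H[3][j]·H[3][j] = (-1)² + (-1)² + (-1)² + (1)² = 1 + 1 + 1 + 1 = 4.
(H·H^T)[3][1] = Σ_j H[3][j]·H[1][j] = (-1)·(-1) + (-1)·(-1) + (-1)·(1) + (1)·(-1) = 1 + 1 + -1 + -1 = 0.
So rows 3 and 1 are orthogonal; the diagonal entry equals n = 4.

(3,3) entry = 4; (3,1) entry = 0.


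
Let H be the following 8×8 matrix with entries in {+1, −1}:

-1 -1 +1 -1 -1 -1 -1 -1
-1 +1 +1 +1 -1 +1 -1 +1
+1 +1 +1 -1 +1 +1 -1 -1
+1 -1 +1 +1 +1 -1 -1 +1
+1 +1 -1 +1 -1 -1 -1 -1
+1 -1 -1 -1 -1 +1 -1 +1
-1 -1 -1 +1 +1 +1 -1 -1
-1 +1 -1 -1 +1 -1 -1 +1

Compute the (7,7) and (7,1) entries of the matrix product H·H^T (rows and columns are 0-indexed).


Row 1 of H: [-1, 1, 1, 1, -1, 1, -1, 1].
Row 7 of H: [-1, 1, -1, -1, 1, -1, -1, 1].
(H·H^T)[7][7] = Σ_j H[7][j]·H[7][j] = (-1)² + (1)² + (-1)² + (-1)² + (1)² + (-1)² + (-1)² + (1)² = 1 + 1 + 1 + 1 + 1 + 1 + 1 + 1 = 8.
(H·H^T)[7][1] = Σ_j H[7][j]·H[1][j] = (-1)·(-1) + (1)·(1) + (-1)·(1) + (-1)·(1) + (1)·(-1) + (-1)·(1) + (-1)·(-1) + (1)·(1) = 1 + 1 + -1 + -1 + -1 + -1 + 1 + 1 = 0.
So rows 7 and 1 are orthogonal; the diagonal entry equals n = 8.

(7,7) entry = 8; (7,1) entry = 0.


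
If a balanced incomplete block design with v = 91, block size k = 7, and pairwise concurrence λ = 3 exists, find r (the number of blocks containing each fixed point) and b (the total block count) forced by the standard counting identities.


Any 2-(v, k, λ) BIBD satisfies two necessary conditions:
  (i)  Each point sits in r blocks, and counting incidences through any fixed point gives r(k − 1) = λ(v − 1), so r = λ(v − 1)/(k − 1).
  (ii) Total incidences bk = vr, so b = vr/k.
Step 1: r = λ(v − 1)/(k − 1) = 3·(91 − 1)/(7 − 1) = 3·90/6 = 270/6 = 45.
Step 2: b = vr/k = 91·45/7 = 4095/7 = 585.
Check integrality: r = 45 ∈ Z ✓, b = 585 ∈ Z ✓.
(These identities are necessary conditions: they determine r and b for any design with these parameters, but do not by themselves prove that one exists.)

r = 45, b = 585.


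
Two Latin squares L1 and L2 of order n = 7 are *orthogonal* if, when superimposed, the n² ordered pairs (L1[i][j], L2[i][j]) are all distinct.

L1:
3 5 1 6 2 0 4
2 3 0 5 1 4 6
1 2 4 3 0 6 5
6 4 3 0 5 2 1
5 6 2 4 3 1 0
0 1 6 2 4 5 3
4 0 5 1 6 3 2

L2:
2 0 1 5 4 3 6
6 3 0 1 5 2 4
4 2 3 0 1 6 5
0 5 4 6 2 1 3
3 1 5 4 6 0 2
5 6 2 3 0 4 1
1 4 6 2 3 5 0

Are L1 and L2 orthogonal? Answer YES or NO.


Form the n² = 49 superimposed pairs (L1[i][j], L2[i][j]), row by row (rows and columns indexed from 0):
row 0: (3,2) (5,0) (1,1) (6,5) (2,4) (0,3) (4,6)
row 1: (2,6) (3,3) (0,0) (5,1) (1,5) (4,2) (6,4)
row 2: (1,4) (2,2) (4,3) (3,0) (0,1) (6,6) (5,5)
row 3: (6,0) (4,5) (3,4) (0,6) (5,2) (2,1) (1,3)
row 4: (5,3) (6,1) (2,5) (4,4) (3,6) (1,0) (0,2)
row 5: (0,5) (1,6) (6,2) (2,3) (4,0) (5,4) (3,1)
row 6: (4,1) (0,4) (5,6) (1,2) (6,3) (3,5) (2,0)
Orthogonality requires all 49 pairs distinct.
Check by first coordinate: for each symbol s of L1, list the L2 entries in the n cells where L1 = s; they must all differ.
  L1 = 0: L2 entries (in reading order) 3, 0, 1, 6, 2, 5, 4 — all 7 distinct ✓
  L1 = 1: L2 entries (in reading order) 1, 5, 4, 3, 0, 6, 2 — all 7 distinct ✓
  L1 = 2: L2 entries (in reading order) 4, 6, 2, 1, 5, 3, 0 — all 7 distinct ✓
  L1 = 3: L2 entries (in reading order) 2, 3, 0, 4, 6, 1, 5 — all 7 distinct ✓
  L1 = 4: L2 entries (in reading order) 6, 2, 3, 5, 4, 0, 1 — all 7 distinct ✓
  L1 = 5: L2 entries (in reading order) 0, 1, 5, 2, 3, 4, 6 — all 7 distinct ✓
  L1 = 6: L2 entries (in reading order) 5, 4, 6, 0, 1, 2, 3 — all 7 distinct ✓
Every symbol of L1 meets every symbol of L2 exactly once, so all 49 pairs are distinct (49 of 49).
Conclusion: YES.

YES


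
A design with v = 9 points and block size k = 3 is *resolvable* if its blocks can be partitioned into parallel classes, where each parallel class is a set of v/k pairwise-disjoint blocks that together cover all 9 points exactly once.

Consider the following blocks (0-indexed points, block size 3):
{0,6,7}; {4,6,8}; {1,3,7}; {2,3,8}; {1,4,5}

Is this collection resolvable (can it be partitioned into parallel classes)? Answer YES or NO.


v = 9, block size k = 3, number of blocks = 5.
For resolvability, blocks must partition into parallel classes of size v/k = 3.
Total blocks must therefore be a multiple of 3: 5 = 3·1 + 2 ⇒ not divisible ✗.
Resolvable? NO.

NO


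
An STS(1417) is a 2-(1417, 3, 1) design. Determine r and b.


An STS(v) is a 2-(v, 3, 1) BIBD: block size k = 3, λ = 1.
Replication: r(k − 1) = λ(v − 1) ⇒ r·2 = 1417 − 1 = 1416 ⇒ r = 708.
Block count: bk = vr ⇒ b·3 = 1417·708 = 1003236 ⇒ b = 334412.

r = 708, b = 334412.


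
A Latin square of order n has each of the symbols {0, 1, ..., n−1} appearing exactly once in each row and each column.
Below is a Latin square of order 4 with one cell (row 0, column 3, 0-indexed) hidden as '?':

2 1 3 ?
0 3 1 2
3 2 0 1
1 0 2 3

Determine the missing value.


Row 0 contains symbols [1, 2, 3] — missing [0].
Column 3 contains symbols [1, 2, 3] — missing [0].
The missing symbol must appear in both missing sets; intersection = [0].
Therefore the hidden value is 0.

Missing value = 0.


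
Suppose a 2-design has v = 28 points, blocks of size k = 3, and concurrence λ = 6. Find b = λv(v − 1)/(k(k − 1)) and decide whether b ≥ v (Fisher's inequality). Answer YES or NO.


b = λv(v − 1)/(k(k − 1)) = 6·28·27/(3·2) = 4536/6 = 756.
Compare with v = 28: b ≥ v, so Fisher's inequality holds.

YES


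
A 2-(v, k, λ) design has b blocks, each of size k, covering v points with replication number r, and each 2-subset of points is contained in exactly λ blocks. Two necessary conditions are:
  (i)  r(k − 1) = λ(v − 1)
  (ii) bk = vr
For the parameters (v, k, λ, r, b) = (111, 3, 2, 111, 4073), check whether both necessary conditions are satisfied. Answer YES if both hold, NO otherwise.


Condition (i): r(k − 1) = 111·2 = 222; λ(v − 1) = 2·110 = 220. Match? NO.
Condition (ii): bk = 4073·3 = 12219; vr = 111·111 = 12321. Match? NO.
Both conditions hold? NO.

NO


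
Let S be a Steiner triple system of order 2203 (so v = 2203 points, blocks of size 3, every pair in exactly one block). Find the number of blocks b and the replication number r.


An STS(v) is a 2-(v, 3, 1) BIBD: block size k = 3, λ = 1.
Replication: r(k − 1) = λ(v − 1) ⇒ r·2 = 2203 − 1 = 2202 ⇒ r = 1101.
Block count: b = v(v − 1)/6 = 2203·2202/6 = 4851006/6 = 808501.

r = 1101, b = 808501.


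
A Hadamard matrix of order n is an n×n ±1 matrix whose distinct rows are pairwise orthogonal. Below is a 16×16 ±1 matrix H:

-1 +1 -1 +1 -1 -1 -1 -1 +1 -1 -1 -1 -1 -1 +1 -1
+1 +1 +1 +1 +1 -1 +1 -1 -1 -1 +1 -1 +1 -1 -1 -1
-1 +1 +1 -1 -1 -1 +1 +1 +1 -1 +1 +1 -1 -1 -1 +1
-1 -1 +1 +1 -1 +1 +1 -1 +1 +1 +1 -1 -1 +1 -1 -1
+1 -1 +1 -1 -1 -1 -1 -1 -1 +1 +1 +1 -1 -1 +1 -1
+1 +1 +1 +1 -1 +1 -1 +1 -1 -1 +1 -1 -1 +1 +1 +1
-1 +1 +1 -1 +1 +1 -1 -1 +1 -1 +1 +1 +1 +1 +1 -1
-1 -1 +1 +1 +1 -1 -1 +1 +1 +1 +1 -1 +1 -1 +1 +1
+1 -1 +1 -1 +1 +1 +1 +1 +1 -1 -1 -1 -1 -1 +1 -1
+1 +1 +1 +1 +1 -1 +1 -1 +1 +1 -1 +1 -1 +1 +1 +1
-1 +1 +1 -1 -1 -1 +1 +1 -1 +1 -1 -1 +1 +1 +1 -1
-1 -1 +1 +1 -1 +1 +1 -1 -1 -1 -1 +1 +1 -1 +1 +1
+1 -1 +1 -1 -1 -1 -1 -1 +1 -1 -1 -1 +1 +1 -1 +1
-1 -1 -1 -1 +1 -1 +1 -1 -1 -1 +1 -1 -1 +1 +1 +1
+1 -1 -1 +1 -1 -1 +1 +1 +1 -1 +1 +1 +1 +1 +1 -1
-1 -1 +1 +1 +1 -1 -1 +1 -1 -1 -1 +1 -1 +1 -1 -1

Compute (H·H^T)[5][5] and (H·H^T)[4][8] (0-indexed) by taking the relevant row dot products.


Row 4 of H: [1, -1, 1, -1, -1, -1, -1, -1, -1, 1, 1, 1, -1, -1, 1, -1].
Row 5 of H: [1, 1, 1, 1, -1, 1, -1, 1, -1, -1, 1, -1, -1, 1, 1, 1].
Row 8 of H: [1, -1, 1, -1, 1, 1, 1, 1, 1, -1, -1, -1, -1, -1, 1, -1].
(H·H^T)[5][5] = Σ_j H[5][j]·H[5][j] = (1)² + (1)² + (1)² + (1)² + (-1)² + (1)² + (-1)² + (1)² + (-1)² + (-1)² + (1)² + (-1)² + (-1)² + (1)² + (1)² + (1)² = 1 + 1 + 1 + 1 + 1 + 1 + 1 + 1 + 1 + 1 + 1 + 1 + 1 + 1 + 1 + 1 = 16.
(H·H^T)[4][8] = Σ_j H[4][j]·H[8][j] = (1)·(1) + (-1)·(-1) + (1)·(1) + (-1)·(-1) + (-1)·(1) + (-1)·(1) + (-1)·(1) + (-1)·(1) + (-1)·(1) + (1)·(-1) + (1)·(-1) + (1)·(-1) + (-1)·(-1) + (-1)·(-1) + (1)·(1) + (-1)·(-1) = 1 + 1 + 1 + 1 + -1 + -1 + -1 + -1 + -1 + -1 + -1 + -1 + 1 + 1 + 1 + 1 = 0.
So rows 4 and 8 are orthogonal; the diagonal entry equals n = 16.

(5,5) entry = 16; (4,8) entry = 0.


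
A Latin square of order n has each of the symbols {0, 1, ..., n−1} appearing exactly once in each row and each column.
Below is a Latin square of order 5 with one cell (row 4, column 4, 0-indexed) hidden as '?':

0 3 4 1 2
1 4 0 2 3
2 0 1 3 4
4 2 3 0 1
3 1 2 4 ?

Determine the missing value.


Row 4 contains symbols [1, 2, 3, 4] — missing [0].
Column 4 contains symbols [1, 2, 3, 4] — missing [0].
The missing symbol must appear in both missing sets; intersection = [0].
Therefore the hidden value is 0.

Missing value = 0.


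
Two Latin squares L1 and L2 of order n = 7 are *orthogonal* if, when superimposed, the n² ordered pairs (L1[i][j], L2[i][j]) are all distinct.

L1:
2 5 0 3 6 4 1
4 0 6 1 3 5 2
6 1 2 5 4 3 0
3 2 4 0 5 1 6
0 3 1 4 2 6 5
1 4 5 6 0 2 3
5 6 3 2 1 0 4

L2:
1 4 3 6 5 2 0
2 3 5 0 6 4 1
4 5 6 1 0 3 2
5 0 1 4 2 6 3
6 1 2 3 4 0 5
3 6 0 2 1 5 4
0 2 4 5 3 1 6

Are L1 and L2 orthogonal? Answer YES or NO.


Form the n² = 49 superimposed pairs (L1[i][j], L2[i][j]), row by row (rows and columns indexed from 0):
row 0: (2,1) (5,4) (0,3) (3,6) (6,5) (4,2) (1,0)
row 1: (4,2) (0,3) (6,5) (1,0) (3,6) (5,4) (2,1)
row 2: (6,4) (1,5) (2,6) (5,1) (4,0) (3,3) (0,2)
row 3: (3,5) (2,0) (4,1) (0,4) (5,2) (1,6) (6,3)
row 4: (0,6) (3,1) (1,2) (4,3) (2,4) (6,0) (5,5)
row 5: (1,3) (4,6) (5,0) (6,2) (0,1) (2,5) (3,4)
row 6: (5,0) (6,2) (3,4) (2,5) (1,3) (0,1) (4,6)
Orthogonality requires all 49 pairs distinct.
But the pair (4,2) repeats: cell (0,5) has L1 = 4, L2 = 2, and cell (1,0) has L1 = 4, L2 = 2.
A repeated pair means some other pair never occurs (only 35 distinct pairs out of 49), so the squares are not orthogonal.
Conclusion: NO.

NO


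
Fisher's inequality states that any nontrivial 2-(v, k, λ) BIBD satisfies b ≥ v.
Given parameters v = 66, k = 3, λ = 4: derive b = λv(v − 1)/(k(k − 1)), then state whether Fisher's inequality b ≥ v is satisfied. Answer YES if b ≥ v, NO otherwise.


r = λ(v − 1)/(k − 1) = 4·65/2 = 130.
b = vr/k = 66·130/3 = 2860.
Fisher's inequality: b ≥ v ⇔ 2860 ≥ 66? YES.

YES


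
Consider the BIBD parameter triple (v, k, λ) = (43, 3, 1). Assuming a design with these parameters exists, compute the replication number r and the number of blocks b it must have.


Any 2-(v, k, λ) BIBD satisfies two necessary conditions:
  (i)  Each point sits in r blocks, and counting incidences through any fixed point gives r(k − 1) = λ(v − 1), so r = λ(v − 1)/(k − 1).
  (ii) Total incidences bk = vr, so b = vr/k.
Step 1: r = λ(v − 1)/(k − 1) = 1·(43 − 1)/(3 − 1) = 1·42/2 = 42/2 = 21.
Step 2: b = vr/k = 43·21/3 = 903/3 = 301.
Check integrality: r = 21 ∈ Z ✓, b = 301 ∈ Z ✓.
(These identities are necessary conditions: they determine r and b for any design with these parameters, but do not by themselves prove that one exists.)

r = 21, b = 301.


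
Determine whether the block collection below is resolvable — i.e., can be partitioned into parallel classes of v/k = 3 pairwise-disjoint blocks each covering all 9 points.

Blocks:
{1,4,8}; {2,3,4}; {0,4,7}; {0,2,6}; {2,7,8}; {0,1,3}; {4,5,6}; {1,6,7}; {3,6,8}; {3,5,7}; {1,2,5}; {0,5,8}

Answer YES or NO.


v = 9, block size k = 3, number of blocks = 12.
For resolvability, blocks must partition into parallel classes of size v/k = 3.
Total blocks must therefore be a multiple of 3: 12 = 3·4 + 0 ⇒ divisible ✓.
Greedy packing gives 4 candidate class(es). Each should be a full parallel class (size 3, covers all 9 points).
  Class 1 (3 blocks): {1,4,8}; {0,2,6}; {3,5,7}. Points covered: [0, 1, 2, 3, 4, 5, 6, 7, 8].
  Class 2 (3 blocks): {2,3,4}; {1,6,7}; {0,5,8}. Points covered: [0, 1, 2, 3, 4, 5, 6, 7, 8].
  Class 3 (3 blocks): {0,4,7}; {3,6,8}; {1,2,5}. Points covered: [0, 1, 2, 3, 4, 5, 6, 7, 8].
  Class 4 (3 blocks): {2,7,8}; {0,1,3}; {4,5,6}. Points covered: [0, 1, 2, 3, 4, 5, 6, 7, 8].
All classes full (size 3)? YES. All classes cover every point? YES.
Resolvable? YES.

YES


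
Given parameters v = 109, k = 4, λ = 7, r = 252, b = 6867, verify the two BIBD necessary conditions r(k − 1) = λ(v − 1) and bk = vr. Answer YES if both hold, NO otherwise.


Condition (i): r(k − 1) = 252·3 = 756; λ(v − 1) = 7·108 = 756. Match? YES.
Condition (ii): bk = 6867·4 = 27468; vr = 109·252 = 27468. Match? YES.
Both conditions hold? YES.

YES


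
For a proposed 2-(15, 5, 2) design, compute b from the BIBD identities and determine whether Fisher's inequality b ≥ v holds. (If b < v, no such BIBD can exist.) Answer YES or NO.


b = λv(v − 1)/(k(k − 1)) = 2·15·14/(5·4) = 420/20 = 21.
Compare with v = 15: b ≥ v, so Fisher's inequality holds.

YES


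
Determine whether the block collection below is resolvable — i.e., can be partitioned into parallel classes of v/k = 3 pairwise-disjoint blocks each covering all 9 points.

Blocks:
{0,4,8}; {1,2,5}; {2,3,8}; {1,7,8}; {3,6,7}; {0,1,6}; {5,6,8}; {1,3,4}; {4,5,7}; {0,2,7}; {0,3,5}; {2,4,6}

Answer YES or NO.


v = 9, block size k = 3, number of blocks = 12.
For resolvability, blocks must partition into parallel classes of size v/k = 3.
Total blocks must therefore be a multiple of 3: 12 = 3·4 + 0 ⇒ divisible ✓.
Greedy packing gives 4 candidate class(es). Each should be a full parallel class (size 3, covers all 9 points).
  Class 1 (3 blocks): {0,4,8}; {1,2,5}; {3,6,7}. Points covered: [0, 1, 2, 3, 4, 5, 6, 7, 8].
  Class 2 (3 blocks): {2,3,8}; {0,1,6}; {4,5,7}. Points covered: [0, 1, 2, 3, 4, 5, 6, 7, 8].
  Class 3 (3 blocks): {1,7,8}; {0,3,5}; {2,4,6}. Points covered: [0, 1, 2, 3, 4, 5, 6, 7, 8].
  Class 4 (3 blocks): {5,6,8}; {1,3,4}; {0,2,7}. Points covered: [0, 1, 2, 3, 4, 5, 6, 7, 8].
All classes full (size 3)? YES. All classes cover every point? YES.
Resolvable? YES.

YES


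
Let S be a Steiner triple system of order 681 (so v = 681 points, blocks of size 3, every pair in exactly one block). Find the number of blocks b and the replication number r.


An STS(v) is a 2-(v, 3, 1) BIBD: block size k = 3, λ = 1.
Replication: r(k − 1) = λ(v − 1) ⇒ r·2 = 681 − 1 = 680 ⇒ r = 340.
Block count: b = v(v − 1)/6 = 681·680/6 = 463080/6 = 77180.
(Check via bk = vr: 77180·3 = 231540 = 681·340 = 231540 ✓.)

r = 340, b = 77180.


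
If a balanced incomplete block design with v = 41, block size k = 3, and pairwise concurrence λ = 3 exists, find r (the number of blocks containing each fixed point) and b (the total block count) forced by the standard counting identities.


Any 2-(v, k, λ) BIBD satisfies two necessary conditions:
  (i)  Each point sits in r blocks, and counting incidences through any fixed point gives r(k − 1) = λ(v − 1), so r = λ(v − 1)/(k − 1).
  (ii) Total incidences bk = vr, so b = vr/k.
Step 1: r = λ(v − 1)/(k − 1) = 3·(41 − 1)/(3 − 1) = 3·40/2 = 120/2 = 60.
Step 2: b = vr/k = 41·60/3 = 2460/3 = 820.
Check integrality: r = 60 ∈ Z ✓, b = 820 ∈ Z ✓.
(These identities are necessary conditions: they determine r and b for any design with these parameters, but do not by themselves prove that one exists.)

r = 60, b = 820.


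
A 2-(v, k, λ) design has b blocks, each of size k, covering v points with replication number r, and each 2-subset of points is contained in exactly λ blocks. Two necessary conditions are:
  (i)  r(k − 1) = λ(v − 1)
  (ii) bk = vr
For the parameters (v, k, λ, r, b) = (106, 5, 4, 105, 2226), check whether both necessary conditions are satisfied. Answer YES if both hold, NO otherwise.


Condition (i): r(k − 1) = 105·4 = 420; λ(v − 1) = 4·105 = 420. Match? YES.
Condition (ii): bk = 2226·5 = 11130; vr = 106·105 = 11130. Match? YES.
Both conditions hold? YES.

YES


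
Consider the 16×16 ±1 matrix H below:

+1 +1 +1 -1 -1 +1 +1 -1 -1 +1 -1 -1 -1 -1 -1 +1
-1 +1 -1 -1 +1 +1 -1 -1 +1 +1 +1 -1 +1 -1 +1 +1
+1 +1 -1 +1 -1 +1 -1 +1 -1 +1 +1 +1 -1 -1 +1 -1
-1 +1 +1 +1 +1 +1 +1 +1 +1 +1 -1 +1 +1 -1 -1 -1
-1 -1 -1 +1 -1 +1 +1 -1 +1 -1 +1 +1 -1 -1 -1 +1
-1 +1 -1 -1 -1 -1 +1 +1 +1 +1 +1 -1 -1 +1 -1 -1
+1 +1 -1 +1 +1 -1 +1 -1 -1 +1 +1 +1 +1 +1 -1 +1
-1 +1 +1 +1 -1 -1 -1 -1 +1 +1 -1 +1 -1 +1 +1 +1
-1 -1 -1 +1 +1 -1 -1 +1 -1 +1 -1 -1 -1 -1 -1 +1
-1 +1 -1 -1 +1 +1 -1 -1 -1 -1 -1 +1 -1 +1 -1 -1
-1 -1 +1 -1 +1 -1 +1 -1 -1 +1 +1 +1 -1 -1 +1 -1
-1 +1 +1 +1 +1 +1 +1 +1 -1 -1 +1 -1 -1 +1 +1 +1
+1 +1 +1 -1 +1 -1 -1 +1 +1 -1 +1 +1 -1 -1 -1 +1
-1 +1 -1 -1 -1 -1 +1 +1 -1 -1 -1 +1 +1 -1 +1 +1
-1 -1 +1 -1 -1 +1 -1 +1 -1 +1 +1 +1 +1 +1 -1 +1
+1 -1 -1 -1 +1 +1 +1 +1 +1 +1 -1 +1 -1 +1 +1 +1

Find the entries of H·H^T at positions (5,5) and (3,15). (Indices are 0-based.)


Row 3 of H: [-1, 1, 1, 1, 1, 1, 1, 1, 1, 1, -1, 1, 1, -1, -1, -1].
Row 5 of H: [-1, 1, -1, -1, -1, -1, 1, 1, 1, 1, 1, -1, -1, 1, -1, -1].
Row 15 of H: [1, -1, -1, -1, 1, 1, 1, 1, 1, 1, -1, 1, -1, 1, 1, 1].
(H·H^T)[5][5] = Σ_j H[5][j]·H[5][j] = (-1)² + (1)² + (-1)² + (-1)² + (-1)² + (-1)² + (1)² + (1)² + (1)² + (1)² + (1)² + (-1)² + (-1)² + (1)² + (-1)² + (-1)² = 1 + 1 + 1 + 1 + 1 + 1 + 1 + 1 + 1 + 1 + 1 + 1 + 1 + 1 + 1 + 1 = 16.
(H·H^T)[3][15] = Σ_j H[3][j]·H[15][j] = (-1)·(1) + (1)·(-1) + (1)·(-1) + (1)·(-1) + (1)·(1) + (1)·(1) + (1)·(1) + (1)·(1) + (1)·(1) + (1)·(1) + (-1)·(-1) + (1)·(1) + (1)·(-1) + (-1)·(1) + (-1)·(1) + (-1)·(1) = -1 + -1 + -1 + -1 + 1 + 1 + 1 + 1 + 1 + 1 + 1 + 1 + -1 + -1 + -1 + -1 = 0.
So rows 3 and 15 are orthogonal; the diagonal entry equals n = 16.

(5,5) entry = 16; (3,15) entry = 0.


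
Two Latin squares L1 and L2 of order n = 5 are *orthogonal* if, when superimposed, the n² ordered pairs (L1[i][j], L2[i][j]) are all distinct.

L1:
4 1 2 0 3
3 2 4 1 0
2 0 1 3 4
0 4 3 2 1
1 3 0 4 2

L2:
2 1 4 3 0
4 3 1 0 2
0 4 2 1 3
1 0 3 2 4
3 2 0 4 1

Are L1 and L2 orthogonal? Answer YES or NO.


Form the n² = 25 superimposed pairs (L1[i][j], L2[i][j]), row by row (rows and columns indexed from 0):
row 0: (4,2) (1,1) (2,4) (0,3) (3,0)
row 1: (3,4) (2,3) (4,1) (1,0) (0,2)
row 2: (2,0) (0,4) (1,2) (3,1) (4,3)
row 3: (0,1) (4,0) (3,3) (2,2) (1,4)
row 4: (1,3) (3,2) (0,0) (4,4) (2,1)
Orthogonality requires all 25 pairs distinct.
Check by first coordinate: for each symbol s of L1, list the L2 entries in the n cells where L1 = s; they must all differ.
  L1 = 0: L2 entries (in reading order) 3, 2, 4, 1, 0 — all 5 distinct ✓
  L1 = 1: L2 entries (in reading order) 1, 0, 2, 4, 3 — all 5 distinct ✓
  L1 = 2: L2 entries (in reading order) 4, 3, 0, 2, 1 — all 5 distinct ✓
  L1 = 3: L2 entries (in reading order) 0, 4, 1, 3, 2 — all 5 distinct ✓
  L1 = 4: L2 entries (in reading order) 2, 1, 3, 0, 4 — all 5 distinct ✓
Every symbol of L1 meets every symbol of L2 exactly once, so all 25 pairs are distinct (25 of 25).
Conclusion: YES.

YES


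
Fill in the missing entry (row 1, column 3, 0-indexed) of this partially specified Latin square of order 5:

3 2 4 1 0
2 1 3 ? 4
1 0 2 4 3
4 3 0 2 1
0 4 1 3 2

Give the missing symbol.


Row 1 contains symbols [1, 2, 3, 4] — missing [0].
Column 3 contains symbols [1, 2, 3, 4] — missing [0].
The missing symbol must appear in both missing sets; intersection = [0].
Therefore the hidden value is 0.

Missing value = 0.


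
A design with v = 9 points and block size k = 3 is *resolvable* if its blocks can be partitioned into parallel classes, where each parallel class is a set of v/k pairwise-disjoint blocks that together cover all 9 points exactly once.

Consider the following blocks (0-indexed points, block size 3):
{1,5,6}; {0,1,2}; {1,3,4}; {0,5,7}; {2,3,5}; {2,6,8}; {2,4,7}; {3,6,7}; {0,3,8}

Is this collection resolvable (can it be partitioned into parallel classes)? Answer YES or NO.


v = 9, block size k = 3, number of blocks = 9.
For resolvability, blocks must partition into parallel classes of size v/k = 3.
Total blocks must therefore be a multiple of 3: 9 = 3·3 + 0 ⇒ divisible ✓.
Consider block {0,1,2}. The only other block(s) in the collection disjoint from it are {3,6,7} — just 1 block(s). Any parallel class containing {0,1,2} would need 2 other blocks each disjoint from it, so no parallel class of size 3 can contain {0,1,2}.
Since every block must belong to some parallel class in a resolution, the collection cannot be partitioned into parallel classes.
Resolvable? NO.

NO


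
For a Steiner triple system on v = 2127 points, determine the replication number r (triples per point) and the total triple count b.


An STS(v) is a 2-(v, 3, 1) BIBD: block size k = 3, λ = 1.
Replication: r(k − 1) = λ(v − 1) ⇒ r·2 = 2127 − 1 = 2126 ⇒ r = 1063.
Block count: bk = vr ⇒ b·3 = 2127·1063 = 2261001 ⇒ b = 753667.

r = 1063, b = 753667.


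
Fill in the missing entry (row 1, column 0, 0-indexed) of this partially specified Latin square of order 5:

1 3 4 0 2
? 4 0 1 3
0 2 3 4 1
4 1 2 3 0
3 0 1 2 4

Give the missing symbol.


Row 1 contains symbols [0, 1, 3, 4] — missing [2].
Column 0 contains symbols [0, 1, 3, 4] — missing [2].
The missing symbol must appear in both missing sets; intersection = [2].
Therefore the hidden value is 2.

Missing value = 2.


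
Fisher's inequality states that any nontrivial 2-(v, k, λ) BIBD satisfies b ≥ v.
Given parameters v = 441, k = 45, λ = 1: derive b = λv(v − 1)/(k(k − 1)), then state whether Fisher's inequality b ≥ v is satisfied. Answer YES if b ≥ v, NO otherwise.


b = λv(v − 1)/(k(k − 1)) = 1·441·440/(45·44) = 194040/1980 = 98.
Compare with v = 441: b < v, so Fisher's inequality fails.

NO


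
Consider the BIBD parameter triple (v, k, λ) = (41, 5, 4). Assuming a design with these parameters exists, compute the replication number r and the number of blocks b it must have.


Any 2-(v, k, λ) BIBD satisfies two necessary conditions:
  (i)  Each point sits in r blocks, and counting incidences through any fixed point gives r(k − 1) = λ(v − 1), so r = λ(v − 1)/(k − 1).
  (ii) Total incidences bk = vr, so b = vr/k.
Step 1: r = λ(v − 1)/(k − 1) = 4·(41 − 1)/(5 − 1) = 4·40/4 = 160/4 = 40.
Step 2: b = vr/k = 41·40/5 = 1640/5 = 328.
Check integrality: r = 40 ∈ Z ✓, b = 328 ∈ Z ✓.
(These identities are necessary conditions: they determine r and b for any design with these parameters, but do not by themselves prove that one exists.)

r = 40, b = 328.


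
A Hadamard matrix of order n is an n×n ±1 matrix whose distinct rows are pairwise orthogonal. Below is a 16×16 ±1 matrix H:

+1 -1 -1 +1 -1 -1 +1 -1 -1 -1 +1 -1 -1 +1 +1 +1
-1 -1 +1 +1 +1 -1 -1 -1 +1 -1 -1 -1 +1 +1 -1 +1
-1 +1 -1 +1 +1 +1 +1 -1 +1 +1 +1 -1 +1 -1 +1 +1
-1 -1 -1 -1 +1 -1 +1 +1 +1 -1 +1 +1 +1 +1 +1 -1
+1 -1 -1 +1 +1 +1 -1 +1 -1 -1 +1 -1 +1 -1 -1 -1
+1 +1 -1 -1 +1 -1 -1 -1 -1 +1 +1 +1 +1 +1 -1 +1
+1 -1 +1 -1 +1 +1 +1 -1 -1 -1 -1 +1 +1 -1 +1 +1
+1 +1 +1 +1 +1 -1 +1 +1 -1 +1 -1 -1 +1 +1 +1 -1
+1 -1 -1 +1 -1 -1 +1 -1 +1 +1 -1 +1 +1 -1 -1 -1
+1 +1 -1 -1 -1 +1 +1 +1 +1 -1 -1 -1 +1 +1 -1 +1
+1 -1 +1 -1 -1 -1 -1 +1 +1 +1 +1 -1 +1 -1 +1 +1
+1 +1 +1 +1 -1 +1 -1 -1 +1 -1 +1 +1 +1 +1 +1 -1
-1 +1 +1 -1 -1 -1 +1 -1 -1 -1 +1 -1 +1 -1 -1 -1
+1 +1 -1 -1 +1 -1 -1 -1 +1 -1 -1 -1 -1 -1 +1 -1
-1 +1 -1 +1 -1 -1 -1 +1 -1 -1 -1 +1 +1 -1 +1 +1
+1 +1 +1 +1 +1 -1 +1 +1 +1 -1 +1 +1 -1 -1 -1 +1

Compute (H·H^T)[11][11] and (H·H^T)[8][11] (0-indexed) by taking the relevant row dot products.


Row 8 of H: [1, -1, -1, 1, -1, -1, 1, -1, 1, 1, -1, 1, 1, -1, -1, -1].
Row 11 of H: [1, 1, 1, 1, -1, 1, -1, -1, 1, -1, 1, 1, 1, 1, 1, -1].
(H·H^T)[11][11] = Σ_j H[11][j]·H[11][j] = (1)² + (1)² + (1)² + (1)² + (-1)² + (1)² + (-1)² + (-1)² + (1)² + (-1)² + (1)² + (1)² + (1)² + (1)² + (1)² + (-1)² = 1 + 1 + 1 + 1 + 1 + 1 + 1 + 1 + 1 + 1 + 1 + 1 + 1 + 1 + 1 + 1 = 16.
(H·H^T)[8][11] = Σ_j H[8][j]·H[11][j] = (1)·(1) + (-1)·(1) + (-1)·(1) + (1)·(1) + (-1)·(-1) + (-1)·(1) + (1)·(-1) + (-1)·(-1) + (1)·(1) + (1)·(-1) + (-1)·(1) + (1)·(1) + (1)·(1) + (-1)·(1) + (-1)·(1) + (-1)·(-1) = 1 + -1 + -1 + 1 + 1 + -1 + -1 + 1 + 1 + -1 + -1 + 1 + 1 + -1 + -1 + 1 = 0.
So rows 8 and 11 are orthogonal; the diagonal entry equals n = 16.

(11,11) entry = 16; (8,11) entry = 0.


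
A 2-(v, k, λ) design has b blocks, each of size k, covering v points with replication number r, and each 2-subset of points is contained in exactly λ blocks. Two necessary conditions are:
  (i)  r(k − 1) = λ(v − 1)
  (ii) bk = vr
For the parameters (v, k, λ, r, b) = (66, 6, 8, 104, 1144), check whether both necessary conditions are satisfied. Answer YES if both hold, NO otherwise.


Condition (i): r(k − 1) = 104·5 = 520; λ(v − 1) = 8·65 = 520. Match? YES.
Condition (ii): bk = 1144·6 = 6864; vr = 66·104 = 6864. Match? YES.
Both conditions hold? YES.

YES


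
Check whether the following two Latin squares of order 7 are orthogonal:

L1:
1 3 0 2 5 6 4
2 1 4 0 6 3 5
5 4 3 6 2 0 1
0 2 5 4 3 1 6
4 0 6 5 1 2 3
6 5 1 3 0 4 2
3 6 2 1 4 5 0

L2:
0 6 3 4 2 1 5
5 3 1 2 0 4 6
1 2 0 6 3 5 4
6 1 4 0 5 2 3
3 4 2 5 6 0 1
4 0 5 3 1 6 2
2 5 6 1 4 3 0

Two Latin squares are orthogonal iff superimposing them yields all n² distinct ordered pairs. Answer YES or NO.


Form the n² = 49 superimposed pairs (L1[i][j], L2[i][j]), row by row (rows and columns indexed from 0):
row 0: (1,0) (3,6) (0,3) (2,4) (5,2) (6,1) (4,5)
row 1: (2,5) (1,3) (4,1) (0,2) (6,0) (3,4) (5,6)
row 2: (5,1) (4,2) (3,0) (6,6) (2,3) (0,5) (1,4)
row 3: (0,6) (2,1) (5,4) (4,0) (3,5) (1,2) (6,3)
row 4: (4,3) (0,4) (6,2) (5,5) (1,6) (2,0) (3,1)
row 5: (6,4) (5,0) (1,5) (3,3) (0,1) (4,6) (2,2)
row 6: (3,2) (6,5) (2,6) (1,1) (4,4) (5,3) (0,0)
Orthogonality requires all 49 pairs distinct.
Check by first coordinate: for each symbol s of L1, list the L2 entries in the n cells where L1 = s; they must all differ.
  L1 = 0: L2 entries (in reading order) 3, 2, 5, 6, 4, 1, 0 — all 7 distinct ✓
  L1 = 1: L2 entries (in reading order) 0, 3, 4, 2, 6, 5, 1 — all 7 distinct ✓
  L1 = 2: L2 entries (in reading order) 4, 5, 3, 1, 0, 2, 6 — all 7 distinct ✓
  L1 = 3: L2 entries (in reading order) 6, 4, 0, 5, 1, 3, 2 — all 7 distinct ✓
  L1 = 4: L2 entries (in reading order) 5, 1, 2, 0, 3, 6, 4 — all 7 distinct ✓
  L1 = 5: L2 entries (in reading order) 2, 6, 1, 4, 5, 0, 3 — all 7 distinct ✓
  L1 = 6: L2 entries (in reading order) 1, 0, 6, 3, 2, 4, 5 — all 7 distinct ✓
Every symbol of L1 meets every symbol of L2 exactly once, so all 49 pairs are distinct (49 of 49).
Conclusion: YES.

YES


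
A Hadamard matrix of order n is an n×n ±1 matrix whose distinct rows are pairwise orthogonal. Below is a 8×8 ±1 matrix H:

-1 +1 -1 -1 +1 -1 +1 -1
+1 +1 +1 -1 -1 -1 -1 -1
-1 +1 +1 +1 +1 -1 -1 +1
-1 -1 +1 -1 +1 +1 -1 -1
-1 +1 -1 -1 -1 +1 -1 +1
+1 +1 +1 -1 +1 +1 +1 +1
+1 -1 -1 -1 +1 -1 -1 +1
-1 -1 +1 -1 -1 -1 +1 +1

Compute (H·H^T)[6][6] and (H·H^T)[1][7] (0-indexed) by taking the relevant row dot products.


Row 1 of H: [1, 1, 1, -1, -1, -1, -1, -1].
Row 6 of H: [1, -1, -1, -1, 1, -1, -1, 1].
Row 7 of H: [-1, -1, 1, -1, -1, -1, 1, 1].
(H·H^T)[6][6] = Σ_j H[6][j]·H[6][j] = (1)² + (-1)² + (-1)² + (-1)² + (1)² + (-1)² + (-1)² + (1)² = 1 + 1 + 1 + 1 + 1 + 1 + 1 + 1 = 8.
(H·H^T)[1][7] = Σ_j H[1][j]·H[7][j] = (1)·(-1) + (1)·(-1) + (1)·(1) + (-1)·(-1) + (-1)·(-1) + (-1)·(-1) + (-1)·(1) + (-1)·(1) = -1 + -1 + 1 + 1 + 1 + 1 + -1 + -1 = 0.
So rows 1 and 7 are orthogonal; the diagonal entry equals n = 8.

(6,6) entry = 8; (1,7) entry = 0.


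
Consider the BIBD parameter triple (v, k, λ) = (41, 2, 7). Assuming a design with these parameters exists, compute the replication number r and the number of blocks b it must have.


Any 2-(v, k, λ) BIBD satisfies two necessary conditions:
  (i)  Each point sits in r blocks, and counting incidences through any fixed point gives r(k − 1) = λ(v − 1), so r = λ(v − 1)/(k − 1).
  (ii) Total incidences bk = vr, so b = vr/k.
Step 1: r = λ(v − 1)/(k − 1) = 7·(41 − 1)/(2 − 1) = 7·40/1 = 280/1 = 280.
Step 2: b = vr/k = 41·280/2 = 11480/2 = 5740.
Check integrality: r = 280 ∈ Z ✓, b = 5740 ∈ Z ✓.
(These identities are necessary conditions: they determine r and b for any design with these parameters, but do not by themselves prove that one exists.)

r = 280, b = 5740.


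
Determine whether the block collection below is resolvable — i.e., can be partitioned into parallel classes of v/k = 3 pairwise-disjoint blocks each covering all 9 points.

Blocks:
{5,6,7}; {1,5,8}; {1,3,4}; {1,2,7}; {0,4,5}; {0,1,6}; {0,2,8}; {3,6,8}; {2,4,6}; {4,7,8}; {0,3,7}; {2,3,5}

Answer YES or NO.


v = 9, block size k = 3, number of blocks = 12.
For resolvability, blocks must partition into parallel classes of size v/k = 3.
Total blocks must therefore be a multiple of 3: 12 = 3·4 + 0 ⇒ divisible ✓.
Greedy packing gives 4 candidate class(es). Each should be a full parallel class (size 3, covers all 9 points).
  Class 1 (3 blocks): {5,6,7}; {1,3,4}; {0,2,8}. Points covered: [0, 1, 2, 3, 4, 5, 6, 7, 8].
  Class 2 (3 blocks): {1,5,8}; {2,4,6}; {0,3,7}. Points covered: [0, 1, 2, 3, 4, 5, 6, 7, 8].
  Class 3 (3 blocks): {1,2,7}; {0,4,5}; {3,6,8}. Points covered: [0, 1, 2, 3, 4, 5, 6, 7, 8].
  Class 4 (3 blocks): {0,1,6}; {4,7,8}; {2,3,5}. Points covered: [0, 1, 2, 3, 4, 5, 6, 7, 8].
All classes full (size 3)? YES. All classes cover every point? YES.
Resolvable? YES.

YES


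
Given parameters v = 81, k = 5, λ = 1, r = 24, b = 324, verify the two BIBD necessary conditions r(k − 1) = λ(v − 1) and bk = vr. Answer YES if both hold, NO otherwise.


Condition (i): r(k − 1) = 24·4 = 96; λ(v − 1) = 1·80 = 80. Match? NO.
Condition (ii): bk = 324·5 = 1620; vr = 81·24 = 1944. Match? NO.
Both conditions hold? NO.

NO


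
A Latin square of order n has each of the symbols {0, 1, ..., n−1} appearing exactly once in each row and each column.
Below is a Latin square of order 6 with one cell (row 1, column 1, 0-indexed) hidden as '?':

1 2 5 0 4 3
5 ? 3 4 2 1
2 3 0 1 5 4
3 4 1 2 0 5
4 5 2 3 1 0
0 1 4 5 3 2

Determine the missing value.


Row 1 contains symbols [1, 2, 3, 4, 5] — missing [0].
Column 1 contains symbols [1, 2, 3, 4, 5] — missing [0].
The missing symbol must appear in both missing sets; intersection = [0].
Therefore the hidden value is 0.

Missing value = 0.


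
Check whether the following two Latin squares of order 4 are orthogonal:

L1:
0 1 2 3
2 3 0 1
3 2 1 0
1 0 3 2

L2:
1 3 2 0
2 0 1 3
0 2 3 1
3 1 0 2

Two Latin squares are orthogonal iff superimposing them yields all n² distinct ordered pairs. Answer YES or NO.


Form the n² = 16 superimposed pairs (L1[i][j], L2[i][j]), row by row (rows and columns indexed from 0):
row 0: (0,1) (1,3) (2,2) (3,0)
row 1: (2,2) (3,0) (0,1) (1,3)
row 2: (3,0) (2,2) (1,3) (0,1)
row 3: (1,3) (0,1) (3,0) (2,2)
Orthogonality requires all 16 pairs distinct.
But the pair (2,2) repeats: cell (0,2) has L1 = 2, L2 = 2, and cell (1,0) has L1 = 2, L2 = 2.
A repeated pair means some other pair never occurs (only 4 distinct pairs out of 16), so the squares are not orthogonal.
Conclusion: NO.

NO


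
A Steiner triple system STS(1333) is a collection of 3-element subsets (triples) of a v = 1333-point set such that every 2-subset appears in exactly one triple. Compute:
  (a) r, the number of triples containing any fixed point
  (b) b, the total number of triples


An STS(v) is a 2-(v, 3, 1) BIBD: block size k = 3, λ = 1.
Replication: r(k − 1) = λ(v − 1) ⇒ r·2 = 1333 − 1 = 1332 ⇒ r = 666.
Block count: bk = vr ⇒ b·3 = 1333·666 = 887778 ⇒ b = 295926.
(Check via b = v(v − 1)/6 = 1333·1332/6 = 1775556/6 = 295926.)

r = 666, b = 295926.


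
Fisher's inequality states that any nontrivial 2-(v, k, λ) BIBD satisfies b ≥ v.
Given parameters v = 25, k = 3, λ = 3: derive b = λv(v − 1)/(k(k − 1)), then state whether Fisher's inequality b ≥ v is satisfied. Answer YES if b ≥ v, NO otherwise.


b = λv(v − 1)/(k(k − 1)) = 3·25·24/(3·2) = 1800/6 = 300.
Compare with v = 25: b ≥ v, so Fisher's inequality holds.

YES


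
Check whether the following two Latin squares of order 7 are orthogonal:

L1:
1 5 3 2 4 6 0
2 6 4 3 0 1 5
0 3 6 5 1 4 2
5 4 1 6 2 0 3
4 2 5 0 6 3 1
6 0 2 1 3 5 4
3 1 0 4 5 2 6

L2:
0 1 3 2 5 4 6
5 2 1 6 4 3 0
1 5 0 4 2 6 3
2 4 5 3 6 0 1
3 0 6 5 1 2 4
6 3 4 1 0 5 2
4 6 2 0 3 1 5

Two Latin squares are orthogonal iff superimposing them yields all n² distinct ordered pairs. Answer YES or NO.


Form the n² = 49 superimposed pairs (L1[i][j], L2[i][j]), row by row (rows and columns indexed from 0):
row 0: (1,0) (5,1) (3,3) (2,2) (4,5) (6,4) (0,6)
row 1: (2,5) (6,2) (4,1) (3,6) (0,4) (1,3) (5,0)
row 2: (0,1) (3,5) (6,0) (5,4) (1,2) (4,6) (2,3)
row 3: (5,2) (4,4) (1,5) (6,3) (2,6) (0,0) (3,1)
row 4: (4,3) (2,0) (5,6) (0,5) (6,1) (3,2) (1,4)
row 5: (6,6) (0,3) (2,4) (1,1) (3,0) (5,5) (4,2)
row 6: (3,4) (1,6) (0,2) (4,0) (5,3) (2,1) (6,5)
Orthogonality requires all 49 pairs distinct.
Check by first coordinate: for each symbol s of L1, list the L2 entries in the n cells where L1 = s; they must all differ.
  L1 = 0: L2 entries (in reading order) 6, 4, 1, 0, 5, 3, 2 — all 7 distinct ✓
  L1 = 1: L2 entries (in reading order) 0, 3, 2, 5, 4, 1, 6 — all 7 distinct ✓
  L1 = 2: L2 entries (in reading order) 2, 5, 3, 6, 0, 4, 1 — all 7 distinct ✓
  L1 = 3: L2 entries (in reading order) 3, 6, 5, 1, 2, 0, 4 — all 7 distinct ✓
  L1 = 4: L2 entries (in reading order) 5, 1, 6, 4, 3, 2, 0 — all 7 distinct ✓
  L1 = 5: L2 entries (in reading order) 1, 0, 4, 2, 6, 5, 3 — all 7 distinct ✓
  L1 = 6: L2 entries (in reading order) 4, 2, 0, 3, 1, 6, 5 — all 7 distinct ✓
Every symbol of L1 meets every symbol of L2 exactly once, so all 49 pairs are distinct (49 of 49).
Conclusion: YES.

YES
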